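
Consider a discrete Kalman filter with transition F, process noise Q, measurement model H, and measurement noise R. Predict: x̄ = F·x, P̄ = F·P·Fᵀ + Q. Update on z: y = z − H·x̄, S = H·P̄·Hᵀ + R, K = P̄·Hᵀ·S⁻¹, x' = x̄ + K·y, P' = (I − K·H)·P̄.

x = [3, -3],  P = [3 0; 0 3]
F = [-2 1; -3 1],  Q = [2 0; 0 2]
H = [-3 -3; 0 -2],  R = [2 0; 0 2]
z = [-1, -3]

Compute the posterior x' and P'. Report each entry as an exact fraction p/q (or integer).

x' = [-2274/2803, 3297/2803]
P' = [1373/2803 -885/2803; -885/2803 991/2803]

x̄ = F·x = [-9, -12]
P̄ = F·P·Fᵀ + Q = [17 21; 21 32]
y = z − H·x̄ = [-64, -27]
S = H·P̄·Hᵀ + R = [821 318; 318 130]
K = P̄·Hᵀ·S⁻¹ = [-732/2803 885/2803; -159/2803 -991/2803]
x' = x̄ + K·y = [-2274/2803, 3297/2803]
P' = (I − K·H)·P̄ = [1373/2803 -885/2803; -885/2803 991/2803]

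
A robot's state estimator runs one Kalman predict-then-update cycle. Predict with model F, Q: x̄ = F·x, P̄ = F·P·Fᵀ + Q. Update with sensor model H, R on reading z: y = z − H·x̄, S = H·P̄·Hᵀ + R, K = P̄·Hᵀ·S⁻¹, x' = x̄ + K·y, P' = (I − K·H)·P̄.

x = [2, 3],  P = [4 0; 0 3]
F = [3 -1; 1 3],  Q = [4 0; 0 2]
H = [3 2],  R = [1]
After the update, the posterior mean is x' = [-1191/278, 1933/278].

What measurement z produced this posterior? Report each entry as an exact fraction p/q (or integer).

x̄ = F·x = [3, 11]
P̄ = F·P·Fᵀ + Q = [43 3; 3 33]
S = H·P̄·Hᵀ + R = [556]
K = P̄·Hᵀ·S⁻¹ = [135/556; 75/556]
x' − x̄ = [-2025/278, -1125/278] = K·y
y = (KᵀK)⁻¹·Kᵀ·(x' − x̄) = [-30]
z = y + H·x̄ = [-30] + [31] = [1]

z = [1]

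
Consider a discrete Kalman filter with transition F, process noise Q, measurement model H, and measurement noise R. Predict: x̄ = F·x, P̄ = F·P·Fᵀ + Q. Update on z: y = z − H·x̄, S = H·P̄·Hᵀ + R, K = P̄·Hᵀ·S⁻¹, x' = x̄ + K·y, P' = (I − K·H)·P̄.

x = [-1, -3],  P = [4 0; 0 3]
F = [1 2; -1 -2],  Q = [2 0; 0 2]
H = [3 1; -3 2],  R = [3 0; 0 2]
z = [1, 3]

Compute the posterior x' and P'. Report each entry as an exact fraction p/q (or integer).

x' = [-23/116, 178/145]
P' = [53/348 3/29; 3/29 66/145]

x̄ = F·x = [-7, 7]
P̄ = F·P·Fᵀ + Q = [18 -16; -16 18]
y = z − H·x̄ = [15, -32]
S = H·P̄·Hᵀ + R = [87 -174; -174 428]
K = P̄·Hᵀ·S⁻¹ = [65/348 -1/8; 37/145 3/10]
x' = x̄ + K·y = [-23/116, 178/145]
P' = (I − K·H)·P̄ = [53/348 3/29; 3/29 66/145]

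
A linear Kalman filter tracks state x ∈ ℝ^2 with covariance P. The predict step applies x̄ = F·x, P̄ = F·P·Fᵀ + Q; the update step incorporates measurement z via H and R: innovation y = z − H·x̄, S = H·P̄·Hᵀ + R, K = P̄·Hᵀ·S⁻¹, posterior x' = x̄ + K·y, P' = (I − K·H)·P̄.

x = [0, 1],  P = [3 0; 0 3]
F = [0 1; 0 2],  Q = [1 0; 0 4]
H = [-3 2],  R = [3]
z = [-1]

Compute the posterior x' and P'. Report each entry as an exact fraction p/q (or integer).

x̄ = F·x = [1, 2]
P̄ = F·P·Fᵀ + Q = [4 6; 6 16]
y = z − H·x̄ = [-2]
S = H·P̄·Hᵀ + R = [31]
K = P̄·Hᵀ·S⁻¹ = [0; 14/31]
x' = x̄ + K·y = [1, 34/31]
P' = (I − K·H)·P̄ = [4 6; 6 300/31]

x' = [1, 34/31]
P' = [4 6; 6 300/31]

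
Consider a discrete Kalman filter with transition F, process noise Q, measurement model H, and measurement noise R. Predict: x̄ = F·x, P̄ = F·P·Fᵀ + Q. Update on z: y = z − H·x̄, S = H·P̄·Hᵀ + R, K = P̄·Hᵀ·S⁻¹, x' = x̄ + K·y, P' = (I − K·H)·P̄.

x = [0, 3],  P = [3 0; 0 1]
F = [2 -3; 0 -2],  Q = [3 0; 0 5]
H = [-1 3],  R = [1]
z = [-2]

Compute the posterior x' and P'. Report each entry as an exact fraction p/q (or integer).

x̄ = F·x = [-9, -6]
P̄ = F·P·Fᵀ + Q = [24 6; 6 9]
y = z − H·x̄ = [7]
S = H·P̄·Hᵀ + R = [70]
K = P̄·Hᵀ·S⁻¹ = [-3/35; 3/10]
x' = x̄ + K·y = [-48/5, -39/10]
P' = (I − K·H)·P̄ = [822/35 39/5; 39/5 27/10]

x' = [-48/5, -39/10]
P' = [822/35 39/5; 39/5 27/10]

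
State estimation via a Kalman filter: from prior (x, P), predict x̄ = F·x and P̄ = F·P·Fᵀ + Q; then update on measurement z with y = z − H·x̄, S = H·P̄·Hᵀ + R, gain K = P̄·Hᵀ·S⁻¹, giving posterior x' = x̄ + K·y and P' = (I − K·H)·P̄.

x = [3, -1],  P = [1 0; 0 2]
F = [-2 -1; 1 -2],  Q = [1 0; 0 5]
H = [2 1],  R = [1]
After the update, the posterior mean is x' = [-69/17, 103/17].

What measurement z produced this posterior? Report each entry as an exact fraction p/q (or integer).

x̄ = F·x = [-5, 5]
P̄ = F·P·Fᵀ + Q = [7 2; 2 14]
S = H·P̄·Hᵀ + R = [51]
K = P̄·Hᵀ·S⁻¹ = [16/51; 6/17]
x' − x̄ = [16/17, 18/17] = K·y
y = (KᵀK)⁻¹·Kᵀ·(x' − x̄) = [3]
z = y + H·x̄ = [3] + [-5] = [-2]

z = [-2]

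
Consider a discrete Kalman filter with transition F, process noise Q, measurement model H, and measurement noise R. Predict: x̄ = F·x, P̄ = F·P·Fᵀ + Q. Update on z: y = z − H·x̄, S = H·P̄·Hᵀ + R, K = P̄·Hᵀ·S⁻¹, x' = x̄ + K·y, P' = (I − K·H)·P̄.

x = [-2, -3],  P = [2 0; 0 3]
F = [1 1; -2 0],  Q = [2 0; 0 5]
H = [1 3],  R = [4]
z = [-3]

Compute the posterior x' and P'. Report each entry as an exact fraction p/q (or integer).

x̄ = F·x = [-5, 4]
P̄ = F·P·Fᵀ + Q = [7 -4; -4 13]
y = z − H·x̄ = [-10]
S = H·P̄·Hᵀ + R = [104]
K = P̄·Hᵀ·S⁻¹ = [-5/104; 35/104]
x' = x̄ + K·y = [-235/52, 33/52]
P' = (I − K·H)·P̄ = [703/104 -241/104; -241/104 127/104]

x' = [-235/52, 33/52]
P' = [703/104 -241/104; -241/104 127/104]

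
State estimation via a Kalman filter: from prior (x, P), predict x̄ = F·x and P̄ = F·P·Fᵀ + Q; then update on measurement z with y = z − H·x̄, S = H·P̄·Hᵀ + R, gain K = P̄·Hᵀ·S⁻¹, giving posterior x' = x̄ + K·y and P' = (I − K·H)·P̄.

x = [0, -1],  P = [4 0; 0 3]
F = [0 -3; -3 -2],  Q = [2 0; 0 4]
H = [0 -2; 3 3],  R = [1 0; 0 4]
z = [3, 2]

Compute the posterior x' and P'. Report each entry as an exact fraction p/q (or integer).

x' = [95178/44513, -9400/6359]
P' = [29716/44513 -1512/6359; -1512/6359 1552/6359]

x̄ = F·x = [3, 2]
P̄ = F·P·Fᵀ + Q = [29 18; 18 52]
y = z − H·x̄ = [7, -13]
S = H·P̄·Hᵀ + R = [209 -420; -420 1057]
K = P̄·Hᵀ·S⁻¹ = [3024/6359 14349/44513; -3104/6359 30/6359]
x' = x̄ + K·y = [95178/44513, -9400/6359]
P' = (I − K·H)·P̄ = [29716/44513 -1512/6359; -1512/6359 1552/6359]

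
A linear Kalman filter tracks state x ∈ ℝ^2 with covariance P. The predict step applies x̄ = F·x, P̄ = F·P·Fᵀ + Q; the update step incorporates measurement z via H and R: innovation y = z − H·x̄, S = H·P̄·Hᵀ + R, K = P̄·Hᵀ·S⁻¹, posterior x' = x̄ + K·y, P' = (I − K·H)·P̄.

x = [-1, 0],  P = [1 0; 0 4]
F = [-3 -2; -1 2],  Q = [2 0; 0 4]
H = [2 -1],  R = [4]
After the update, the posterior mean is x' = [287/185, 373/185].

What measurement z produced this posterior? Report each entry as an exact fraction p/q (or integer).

z = [1]

x̄ = F·x = [3, 1]
P̄ = F·P·Fᵀ + Q = [27 -13; -13 21]
S = H·P̄·Hᵀ + R = [185]
K = P̄·Hᵀ·S⁻¹ = [67/185; -47/185]
x' − x̄ = [-268/185, 188/185] = K·y
y = (KᵀK)⁻¹·Kᵀ·(x' − x̄) = [-4]
z = y + H·x̄ = [-4] + [5] = [1]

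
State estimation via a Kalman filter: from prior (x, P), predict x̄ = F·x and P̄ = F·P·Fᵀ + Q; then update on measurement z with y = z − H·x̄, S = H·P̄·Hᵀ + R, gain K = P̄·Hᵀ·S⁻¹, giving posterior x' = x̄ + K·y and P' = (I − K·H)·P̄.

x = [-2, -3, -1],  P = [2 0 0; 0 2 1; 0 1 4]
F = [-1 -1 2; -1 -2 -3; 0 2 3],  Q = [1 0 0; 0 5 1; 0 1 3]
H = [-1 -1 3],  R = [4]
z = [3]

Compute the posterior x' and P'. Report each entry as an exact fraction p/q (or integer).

x̄ = F·x = [3, 11, -9]
P̄ = F·P·Fᵀ + Q = [17 -19 21; -19 63 -55; 21 -55 59]
y = z − H·x̄ = [44]
S = H·P̄·Hᵀ + R = [781]
K = P̄·Hᵀ·S⁻¹ = [65/781; -19/71; 211/781]
x' = x̄ + K·y = [473/71, -55/71, 205/71]
P' = (I − K·H)·P̄ = [9052/781 -114/71 2686/781; -114/71 502/71 104/71; 2686/781 104/71 1558/781]

x' = [473/71, -55/71, 205/71]
P' = [9052/781 -114/71 2686/781; -114/71 502/71 104/71; 2686/781 104/71 1558/781]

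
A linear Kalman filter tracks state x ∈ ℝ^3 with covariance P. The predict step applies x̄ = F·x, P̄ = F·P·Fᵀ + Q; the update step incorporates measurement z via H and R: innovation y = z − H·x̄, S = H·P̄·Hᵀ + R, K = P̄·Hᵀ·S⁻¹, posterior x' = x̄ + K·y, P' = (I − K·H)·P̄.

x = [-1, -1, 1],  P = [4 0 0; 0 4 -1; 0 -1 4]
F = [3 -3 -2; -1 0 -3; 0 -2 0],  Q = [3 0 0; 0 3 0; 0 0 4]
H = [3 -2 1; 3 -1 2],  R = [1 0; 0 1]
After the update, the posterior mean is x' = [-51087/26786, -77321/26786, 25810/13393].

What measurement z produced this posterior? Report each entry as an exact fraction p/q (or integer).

z = [2, 1]

x̄ = F·x = [-2, -2, 2]
P̄ = F·P·Fᵀ + Q = [79 3 20; 3 43 -6; 20 -6 20]
S = H·P̄·Hᵀ + R = [1012 1020; 1020 1081]
K = P̄·Hᵀ·S⁻¹ = [-8149/53572 5317/13393; -42803/53572 9527/13393; -2167/13393 3358/13393]
x' − x̄ = [2485/26786, -23749/26786, -976/13393] = K·y
y = (KᵀK)⁻¹·Kᵀ·(x' − x̄) = [2, 1]
z = y + H·x̄ = [2, 1] + [0, 0] = [2, 1]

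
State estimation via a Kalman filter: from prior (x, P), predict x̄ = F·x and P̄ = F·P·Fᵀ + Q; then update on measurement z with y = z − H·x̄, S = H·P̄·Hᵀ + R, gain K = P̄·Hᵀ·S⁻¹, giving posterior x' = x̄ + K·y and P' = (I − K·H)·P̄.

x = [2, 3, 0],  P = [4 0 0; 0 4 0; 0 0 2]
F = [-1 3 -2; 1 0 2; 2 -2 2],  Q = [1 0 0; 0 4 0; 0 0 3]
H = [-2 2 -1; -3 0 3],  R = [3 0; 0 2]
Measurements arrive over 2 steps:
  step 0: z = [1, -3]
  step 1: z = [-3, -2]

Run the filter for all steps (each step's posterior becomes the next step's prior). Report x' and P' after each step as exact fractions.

step 0: x' = [190376/70691, 280882/70691, 119555/70691], P' = [188181/70691 269588/70691 181261/70691; 269588/70691 439248/70691 267476/70691; 181261/70691 267476/70691 189971/70691]
step 1: x' = [1860497130/634959427, 1716375057/634959427, 1400692878/634959427], P' = [3013633140/634959427 4558400785/634959427 2926544024/634959427; 4558400785/634959427 7376335995/634959427 4500147637/634959427; 2926544024/634959427 4500147637/634959427 2978932282/634959427]

step 0: x̄ = F·x = [7, 2, -2]
step 0: P̄ = F·P·Fᵀ + Q = [49 -12 -40; -12 16 16; -40 16 43]
step 0: y = z − H·x̄ = [9, 24]
step 0: S = H·P̄·Hᵀ + R = [178 453; 453 1550]
step 0: K = P̄·Hᵀ·S⁻¹ = [-6149/70691 -10380/70691; 23948/70691 -3168/70691; -5847/70691 13065/70691]
step 0: x' = x̄ + K·y = [190376/70691, 280882/70691, 119555/70691]
step 0: P' = (I − K·H)·P̄ = [188181/70691 269588/70691 181261/70691; 269588/70691 439248/70691 267476/70691; 181261/70691 267476/70691 189971/70691]
step 1: x̄ = F·x = [413160/70691, 429486/70691, 58098/70691]
step 1: P̄ = F·P·Fᵀ + Q = [869792/70691 740511/70691 -27836/70691; 740511/70691 1955873/70691 614732/70691; -27836/70691 614732/70691 635249/70691]
step 1: y = z − H·x̄ = [-186627/70691, 923804/70691]
step 1: S = H·P̄·Hᵀ + R = [3655622/70691 2641839/70691; 2641839/70691 14187799/70691]
step 1: K = P̄·Hᵀ·S⁻¹ = [54330422/634959427 -130633674/634959427; 378574261/634959427 -87379722/634959427; 56091648/634959427 78582387/634959427]
step 1: x' = x̄ + K·y = [1860497130/634959427, 1716375057/634959427, 1400692878/634959427]
step 1: P' = (I − K·H)·P̄ = [3013633140/634959427 4558400785/634959427 2926544024/634959427; 4558400785/634959427 7376335995/634959427 4500147637/634959427; 2926544024/634959427 4500147637/634959427 2978932282/634959427]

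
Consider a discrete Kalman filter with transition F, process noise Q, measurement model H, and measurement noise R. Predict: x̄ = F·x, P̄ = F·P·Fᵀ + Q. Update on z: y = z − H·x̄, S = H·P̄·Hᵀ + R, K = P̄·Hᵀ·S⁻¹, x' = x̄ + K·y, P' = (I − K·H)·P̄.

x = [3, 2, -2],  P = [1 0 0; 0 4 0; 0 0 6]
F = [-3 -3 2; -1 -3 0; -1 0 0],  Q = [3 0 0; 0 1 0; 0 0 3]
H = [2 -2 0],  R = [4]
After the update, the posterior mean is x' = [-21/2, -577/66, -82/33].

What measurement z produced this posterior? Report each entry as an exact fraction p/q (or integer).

x̄ = F·x = [-19, -9, -3]
P̄ = F·P·Fᵀ + Q = [72 39 3; 39 38 1; 3 1 4]
S = H·P̄·Hᵀ + R = [132]
K = P̄·Hᵀ·S⁻¹ = [1/2; 1/66; 1/33]
x' − x̄ = [17/2, 17/66, 17/33] = K·y
y = (KᵀK)⁻¹·Kᵀ·(x' − x̄) = [17]
z = y + H·x̄ = [17] + [-20] = [-3]

z = [-3]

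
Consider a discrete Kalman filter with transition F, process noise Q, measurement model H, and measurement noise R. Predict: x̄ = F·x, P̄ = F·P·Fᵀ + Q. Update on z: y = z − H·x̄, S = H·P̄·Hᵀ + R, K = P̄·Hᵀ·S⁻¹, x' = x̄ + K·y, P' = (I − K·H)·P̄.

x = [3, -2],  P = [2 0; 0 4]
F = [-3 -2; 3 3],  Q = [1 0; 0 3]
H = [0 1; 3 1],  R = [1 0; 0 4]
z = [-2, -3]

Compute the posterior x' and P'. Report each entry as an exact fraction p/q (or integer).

x̄ = F·x = [-5, 3]
P̄ = F·P·Fᵀ + Q = [35 -42; -42 57]
y = z − H·x̄ = [-5, 9]
S = H·P̄·Hᵀ + R = [58 -69; -69 124]
K = P̄·Hᵀ·S⁻¹ = [-861/2431 756/2431; 2307/2431 -69/2431]
x' = x̄ + K·y = [-1046/2431, -4863/2431]
P' = (I − K·H)·P̄ = [1295/2431 -861/2431; -861/2431 2307/2431]

x' = [-1046/2431, -4863/2431]
P' = [1295/2431 -861/2431; -861/2431 2307/2431]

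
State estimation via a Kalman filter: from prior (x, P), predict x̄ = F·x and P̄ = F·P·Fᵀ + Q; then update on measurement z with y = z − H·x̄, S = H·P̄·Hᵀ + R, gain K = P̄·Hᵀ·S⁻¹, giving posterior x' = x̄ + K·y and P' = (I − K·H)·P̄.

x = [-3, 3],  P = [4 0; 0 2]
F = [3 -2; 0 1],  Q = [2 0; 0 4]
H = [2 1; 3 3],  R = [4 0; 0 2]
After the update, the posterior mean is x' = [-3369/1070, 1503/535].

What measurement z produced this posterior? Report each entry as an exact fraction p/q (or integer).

x̄ = F·x = [-15, 3]
P̄ = F·P·Fᵀ + Q = [46 -4; -4 6]
S = H·P̄·Hᵀ + R = [178 258; 258 398]
K = P̄·Hᵀ·S⁻¹ = [629/1070 -69/1070; -293/535 198/535]
x' − x̄ = [12681/1070, -102/535] = K·y
y = (KᵀK)⁻¹·Kᵀ·(x' − x̄) = [24, 35]
z = y + H·x̄ = [24, 35] + [-27, -36] = [-3, -1]

z = [-3, -1]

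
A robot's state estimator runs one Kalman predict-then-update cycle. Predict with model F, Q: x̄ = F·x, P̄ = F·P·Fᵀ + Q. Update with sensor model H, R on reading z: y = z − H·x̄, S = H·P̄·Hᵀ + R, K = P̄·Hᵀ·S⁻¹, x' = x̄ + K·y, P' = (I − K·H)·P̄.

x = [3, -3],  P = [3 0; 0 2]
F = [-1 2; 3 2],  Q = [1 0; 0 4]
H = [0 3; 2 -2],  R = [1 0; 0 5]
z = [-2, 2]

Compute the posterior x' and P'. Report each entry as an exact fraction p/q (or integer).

x' = [-11303/18784, -13807/18784]
P' = [22943/18784 1863/18784; 1863/18784 2063/18784]

x̄ = F·x = [-9, 3]
P̄ = F·P·Fᵀ + Q = [12 -1; -1 39]
y = z − H·x̄ = [-11, 26]
S = H·P̄·Hᵀ + R = [352 -240; -240 217]
K = P̄·Hᵀ·S⁻¹ = [5589/18784 527/1174; 6189/18784 -5/1174]
x' = x̄ + K·y = [-11303/18784, -13807/18784]
P' = (I − K·H)·P̄ = [22943/18784 1863/18784; 1863/18784 2063/18784]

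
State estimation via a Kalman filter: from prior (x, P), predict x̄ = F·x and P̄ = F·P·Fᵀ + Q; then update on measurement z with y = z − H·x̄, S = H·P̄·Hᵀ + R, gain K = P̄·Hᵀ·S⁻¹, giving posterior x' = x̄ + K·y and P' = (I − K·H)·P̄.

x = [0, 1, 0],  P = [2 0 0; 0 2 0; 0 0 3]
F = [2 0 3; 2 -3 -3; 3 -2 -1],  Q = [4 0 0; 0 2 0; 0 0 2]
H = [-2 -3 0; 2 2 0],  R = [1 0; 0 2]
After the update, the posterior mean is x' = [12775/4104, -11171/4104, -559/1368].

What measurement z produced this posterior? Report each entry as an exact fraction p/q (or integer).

x̄ = F·x = [0, -3, -2]
P̄ = F·P·Fᵀ + Q = [39 -19 3; -19 55 33; 3 33 31]
S = H·P̄·Hᵀ + R = [424 -296; -296 226]
K = P̄·Hᵀ·S⁻¹ = [3547/4104 1343/1026; -3695/4104 -883/1026; -403/1368 -23/342]
x' − x̄ = [12775/4104, 1141/4104, 2177/1368] = K·y
y = (KᵀK)⁻¹·Kᵀ·(x' − x̄) = [-7, 7]
z = y + H·x̄ = [-7, 7] + [9, -6] = [2, 1]

z = [2, 1]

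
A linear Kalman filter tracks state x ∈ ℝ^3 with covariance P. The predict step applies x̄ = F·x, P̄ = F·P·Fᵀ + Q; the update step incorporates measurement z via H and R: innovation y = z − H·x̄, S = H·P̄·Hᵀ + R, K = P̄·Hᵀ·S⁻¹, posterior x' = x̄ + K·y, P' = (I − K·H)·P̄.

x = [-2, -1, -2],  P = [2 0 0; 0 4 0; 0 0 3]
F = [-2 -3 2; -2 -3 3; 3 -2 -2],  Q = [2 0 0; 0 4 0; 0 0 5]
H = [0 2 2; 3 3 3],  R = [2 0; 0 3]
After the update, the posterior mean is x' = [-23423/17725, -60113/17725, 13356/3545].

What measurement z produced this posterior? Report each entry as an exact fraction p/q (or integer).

z = [1, -3]

x̄ = F·x = [3, 1, 0]
P̄ = F·P·Fᵀ + Q = [58 62 0; 62 75 -6; 0 -6 51]
S = H·P̄·Hᵀ + R = [458 1056; 1056 2667]
K = P̄·Hᵀ·S⁻¹ = [-8242/17725 5656/17725; -7827/17725 5711/17725; 3249/3545 -1107/3545]
x' − x̄ = [-76598/17725, -77838/17725, 13356/3545] = K·y
y = (KᵀK)⁻¹·Kᵀ·(x' − x̄) = [-1, -15]
z = y + H·x̄ = [-1, -15] + [2, 12] = [1, -3]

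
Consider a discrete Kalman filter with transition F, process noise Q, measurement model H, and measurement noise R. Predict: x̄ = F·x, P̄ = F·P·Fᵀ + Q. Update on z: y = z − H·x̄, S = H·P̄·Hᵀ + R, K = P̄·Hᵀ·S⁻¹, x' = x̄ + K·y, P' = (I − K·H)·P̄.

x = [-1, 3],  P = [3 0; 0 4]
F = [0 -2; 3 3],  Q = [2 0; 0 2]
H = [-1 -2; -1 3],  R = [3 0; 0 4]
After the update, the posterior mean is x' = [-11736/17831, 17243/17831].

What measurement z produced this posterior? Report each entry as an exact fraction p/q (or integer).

x̄ = F·x = [-6, 6]
P̄ = F·P·Fᵀ + Q = [18 -24; -24 65]
S = H·P̄·Hᵀ + R = [185 -348; -348 751]
K = P̄·Hᵀ·S⁻¹ = [-8790/17831 -6210/17831; -3394/17831 3627/17831]
x' − x̄ = [95250/17831, -89743/17831] = K·y
y = (KᵀK)⁻¹·Kᵀ·(x' − x̄) = [4, -21]
z = y + H·x̄ = [4, -21] + [-6, 24] = [-2, 3]

z = [-2, 3]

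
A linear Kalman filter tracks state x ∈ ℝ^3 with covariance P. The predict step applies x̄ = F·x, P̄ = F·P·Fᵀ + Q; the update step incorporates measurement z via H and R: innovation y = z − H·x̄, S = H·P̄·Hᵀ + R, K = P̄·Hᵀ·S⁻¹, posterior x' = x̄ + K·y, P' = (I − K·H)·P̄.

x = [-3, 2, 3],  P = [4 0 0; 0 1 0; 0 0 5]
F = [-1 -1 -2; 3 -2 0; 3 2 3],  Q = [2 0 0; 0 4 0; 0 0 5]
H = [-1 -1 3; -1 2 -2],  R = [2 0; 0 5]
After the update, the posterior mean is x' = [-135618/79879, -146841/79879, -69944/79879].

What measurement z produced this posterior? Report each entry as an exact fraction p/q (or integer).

z = [1, 1]

x̄ = F·x = [-5, -13, 4]
P̄ = F·P·Fᵀ + Q = [27 -10 -44; -10 44 32; -44 32 90]
S = H·P̄·Hᵀ + R = [935 -291; -291 176]
K = P̄·Hᵀ·S⁻¹ = [-14293/79879 -5024/79879; 20806/79879 49832/79879; 28680/79879 14742/79879]
x' − x̄ = [263777/79879, 891586/79879, -389460/79879] = K·y
y = (KᵀK)⁻¹·Kᵀ·(x' − x̄) = [-29, 30]
z = y + H·x̄ = [-29, 30] + [30, -29] = [1, 1]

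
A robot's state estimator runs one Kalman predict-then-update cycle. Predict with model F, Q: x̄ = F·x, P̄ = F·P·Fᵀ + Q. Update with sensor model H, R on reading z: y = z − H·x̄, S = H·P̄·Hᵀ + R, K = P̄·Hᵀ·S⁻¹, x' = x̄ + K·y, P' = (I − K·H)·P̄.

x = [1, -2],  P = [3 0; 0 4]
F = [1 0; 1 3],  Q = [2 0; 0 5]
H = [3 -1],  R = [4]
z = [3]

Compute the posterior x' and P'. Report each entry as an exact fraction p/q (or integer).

x' = [1/5, -8/3]
P' = [77/25 43/5; 43/5 83/3]

x̄ = F·x = [1, -5]
P̄ = F·P·Fᵀ + Q = [5 3; 3 44]
y = z − H·x̄ = [-5]
S = H·P̄·Hᵀ + R = [75]
K = P̄·Hᵀ·S⁻¹ = [4/25; -7/15]
x' = x̄ + K·y = [1/5, -8/3]
P' = (I − K·H)·P̄ = [77/25 43/5; 43/5 83/3]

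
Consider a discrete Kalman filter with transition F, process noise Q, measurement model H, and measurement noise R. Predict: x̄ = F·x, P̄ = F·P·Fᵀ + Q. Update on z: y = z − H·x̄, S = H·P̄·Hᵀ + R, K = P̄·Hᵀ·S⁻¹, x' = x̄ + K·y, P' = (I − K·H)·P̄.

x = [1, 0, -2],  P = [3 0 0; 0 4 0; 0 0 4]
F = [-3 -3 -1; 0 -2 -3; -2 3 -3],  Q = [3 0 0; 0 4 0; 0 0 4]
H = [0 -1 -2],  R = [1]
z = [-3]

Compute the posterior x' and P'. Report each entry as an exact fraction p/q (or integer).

x' = [-721/457, 1862/457, -240/457]
P' = [31414/457 14532/457 -7254/457; 14532/457 19192/457 -9556/457; -7254/457 -9556/457 4872/457]

x̄ = F·x = [-1, 6, 4]
P̄ = F·P·Fᵀ + Q = [70 36 -6; 36 56 12; -6 12 88]
y = z − H·x̄ = [11]
S = H·P̄·Hᵀ + R = [457]
K = P̄·Hᵀ·S⁻¹ = [-24/457; -80/457; -188/457]
x' = x̄ + K·y = [-721/457, 1862/457, -240/457]
P' = (I − K·H)·P̄ = [31414/457 14532/457 -7254/457; 14532/457 19192/457 -9556/457; -7254/457 -9556/457 4872/457]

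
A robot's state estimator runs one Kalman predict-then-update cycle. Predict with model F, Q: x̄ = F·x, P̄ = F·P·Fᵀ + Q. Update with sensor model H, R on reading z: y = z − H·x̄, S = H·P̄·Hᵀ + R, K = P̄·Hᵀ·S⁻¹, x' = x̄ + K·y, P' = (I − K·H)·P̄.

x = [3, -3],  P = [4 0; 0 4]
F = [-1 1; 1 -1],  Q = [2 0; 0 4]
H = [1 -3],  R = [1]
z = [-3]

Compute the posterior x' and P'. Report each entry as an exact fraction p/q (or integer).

x̄ = F·x = [-6, 6]
P̄ = F·P·Fᵀ + Q = [10 -8; -8 12]
y = z − H·x̄ = [21]
S = H·P̄·Hᵀ + R = [167]
K = P̄·Hᵀ·S⁻¹ = [34/167; -44/167]
x' = x̄ + K·y = [-288/167, 78/167]
P' = (I − K·H)·P̄ = [514/167 160/167; 160/167 68/167]

x' = [-288/167, 78/167]
P' = [514/167 160/167; 160/167 68/167]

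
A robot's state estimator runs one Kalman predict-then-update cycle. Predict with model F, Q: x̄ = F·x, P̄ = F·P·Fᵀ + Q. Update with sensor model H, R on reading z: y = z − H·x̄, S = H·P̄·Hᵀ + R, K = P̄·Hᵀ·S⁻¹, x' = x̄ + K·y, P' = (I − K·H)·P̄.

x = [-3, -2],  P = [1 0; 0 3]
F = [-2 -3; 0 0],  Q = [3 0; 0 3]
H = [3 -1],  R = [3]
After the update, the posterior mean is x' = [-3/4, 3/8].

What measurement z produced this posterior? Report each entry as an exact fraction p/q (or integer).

x̄ = F·x = [12, 0]
P̄ = F·P·Fᵀ + Q = [34 0; 0 3]
S = H·P̄·Hᵀ + R = [312]
K = P̄·Hᵀ·S⁻¹ = [17/52; -1/104]
x' − x̄ = [-51/4, 3/8] = K·y
y = (KᵀK)⁻¹·Kᵀ·(x' − x̄) = [-39]
z = y + H·x̄ = [-39] + [36] = [-3]

z = [-3]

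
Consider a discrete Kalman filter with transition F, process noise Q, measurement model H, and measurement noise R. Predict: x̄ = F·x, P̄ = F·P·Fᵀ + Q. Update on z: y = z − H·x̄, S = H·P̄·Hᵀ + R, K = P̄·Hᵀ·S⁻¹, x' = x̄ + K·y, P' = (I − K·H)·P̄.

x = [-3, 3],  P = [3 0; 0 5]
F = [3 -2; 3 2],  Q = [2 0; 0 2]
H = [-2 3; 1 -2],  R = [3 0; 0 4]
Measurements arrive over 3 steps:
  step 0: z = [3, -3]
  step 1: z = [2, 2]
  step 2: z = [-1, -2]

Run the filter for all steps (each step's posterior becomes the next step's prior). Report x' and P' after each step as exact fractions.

step 0: x' = [-29895/5227, -12783/5227], P' = [113484/5227 70644/5227; 70644/5227 45276/5227]
step 1: x' = [-18870546/3577331, -33017083/10731993], P' = [23963468/3577331 46155524/10731993; 46155524/10731993 96866390/32195979]
step 2: x' = [-70017413246/66405242855, -6553291458/9486463265], P' = [415462035228/66405242855 38034692964/9486463265; 38034692964/9486463265 26720552794/9486463265]

step 0: x̄ = F·x = [-15, -3]
step 0: P̄ = F·P·Fᵀ + Q = [49 7; 7 49]
step 0: y = z − H·x̄ = [-18, 6]
step 0: S = H·P̄·Hᵀ + R = [556 -343; -343 221]
step 0: K = P̄·Hᵀ·S⁻¹ = [-5012/5227 -6951/5227; -1820/5227 -4977/5227]
step 0: x' = x̄ + K·y = [-29895/5227, -12783/5227]
step 0: P' = (I − K·H)·P̄ = [113484/5227 70644/5227; 70644/5227 45276/5227]
step 1: x̄ = F·x = [-64119/5227, -115251/5227]
step 1: P̄ = F·P·Fᵀ + Q = [365186/5227 840252/5227; 840252/5227 2060642/5227]
step 1: y = z − H·x̄ = [227969/5227, -155929/5227]
step 1: S = H·P̄·Hᵀ + R = [9939179/5227 -7212460/5227; -7212460/5227 5267654/5227]
step 1: K = P̄·Hᵀ·S⁻¹ = [-1771412/10731993 -5105161/10731993; 4555342/32195979 -13816552/32195979]
step 1: x' = x̄ + K·y = [-18870546/3577331, -33017083/10731993]
step 1: P' = (I − K·H)·P̄ = [23963468/3577331 46155524/10731993; 46155524/10731993 96866390/32195979]
step 2: x̄ = F·x = [-103800748/10731993, -235869080/10731993]
step 2: P̄ = F·P·Fᵀ + Q = [731299562/32195979 1553575348/32195979; 1553575348/32195979 4054497290/32195979]
step 2: y = z − H·x̄ = [489273751/10731993, -129800466/3577331]
step 2: S = H·P̄·Hᵀ + R = [20869357619/32195979 -4971518476/10731993; -4971518476/10731993 1207085694/3577331]
step 2: K = P̄·Hᵀ·S⁻¹ = [-10731839404/66405242855 -29255916567/66405242855; 1364090818/9486463265 -3851603156/9486463265]
step 2: x' = x̄ + K·y = [-70017413246/66405242855, -6553291458/9486463265]
step 2: P' = (I − K·H)·P̄ = [415462035228/66405242855 38034692964/9486463265; 38034692964/9486463265 26720552794/9486463265]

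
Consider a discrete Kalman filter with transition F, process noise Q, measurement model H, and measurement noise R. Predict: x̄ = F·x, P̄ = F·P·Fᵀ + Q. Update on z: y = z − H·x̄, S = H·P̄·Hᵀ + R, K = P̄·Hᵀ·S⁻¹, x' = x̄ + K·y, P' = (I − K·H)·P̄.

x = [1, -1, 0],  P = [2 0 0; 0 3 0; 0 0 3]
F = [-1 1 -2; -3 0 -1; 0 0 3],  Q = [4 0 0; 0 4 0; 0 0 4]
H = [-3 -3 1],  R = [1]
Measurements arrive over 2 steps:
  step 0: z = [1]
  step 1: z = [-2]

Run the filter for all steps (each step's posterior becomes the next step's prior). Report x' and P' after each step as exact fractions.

step 0: x' = [-5/412, -99/103, -196/103], P' = [3615/824 -519/103 -216/103; -519/103 775/103 753/103; -216/103 753/103 1625/103]
step 1: x' = [23941/117460, -7009/23492, -9613/4195], P' = [2301797/939680 -658037/187936 -221637/67120; -658037/187936 2219097/187936 332853/13424; -221637/67120 332853/13424 2170279/33560]

step 0: x̄ = F·x = [-2, -3, 0]
step 0: P̄ = F·P·Fᵀ + Q = [21 12 -18; 12 25 -9; -18 -9 31]
step 0: y = z − H·x̄ = [-14]
step 0: S = H·P̄·Hᵀ + R = [824]
step 0: K = P̄·Hᵀ·S⁻¹ = [-117/824; -15/103; 14/103]
step 0: x' = x̄ + K·y = [-5/412, -99/103, -196/103]
step 0: P' = (I − K·H)·P̄ = [3615/824 -519/103 -216/103; -519/103 775/103 753/103; -216/103 753/103 1625/103]
step 1: x̄ = F·x = [1177/412, 799/412, -588/103]
step 1: P̄ = F·P·Fᵀ + Q = [42407/824 31181/824 -6843/103; 31181/824 38463/824 -2931/103; -6843/103 -2931/103 15037/103]
step 1: y = z − H·x̄ = [1864/103]
step 1: S = H·P̄·Hᵀ + R = [234920/103]
step 1: K = P̄·Hᵀ·S⁻¹ = [-68877/469840; -11619/93968; 6337/33560]
step 1: x' = x̄ + K·y = [23941/117460, -7009/23492, -9613/4195]
step 1: P' = (I − K·H)·P̄ = [2301797/939680 -658037/187936 -221637/67120; -658037/187936 2219097/187936 332853/13424; -221637/67120 332853/13424 2170279/33560]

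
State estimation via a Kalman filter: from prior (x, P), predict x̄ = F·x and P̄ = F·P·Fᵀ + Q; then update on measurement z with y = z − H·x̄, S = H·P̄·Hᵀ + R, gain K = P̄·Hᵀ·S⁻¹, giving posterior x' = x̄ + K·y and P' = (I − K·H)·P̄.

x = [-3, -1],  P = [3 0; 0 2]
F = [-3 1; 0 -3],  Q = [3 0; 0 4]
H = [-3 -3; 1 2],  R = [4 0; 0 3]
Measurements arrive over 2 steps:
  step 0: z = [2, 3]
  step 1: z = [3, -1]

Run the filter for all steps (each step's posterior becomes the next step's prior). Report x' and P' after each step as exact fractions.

step 0: x̄ = F·x = [8, 3]
step 0: P̄ = F·P·Fᵀ + Q = [32 -6; -6 22]
step 0: y = z − H·x̄ = [35, -11]
step 0: S = H·P̄·Hᵀ + R = [382 -174; -174 99]
step 0: K = P̄·Hᵀ·S⁻¹ = [-707/1257 -2966/3771; 310/1257 3082/3771]
step 0: x' = x̄ + K·y = [-11441/3771, 9961/3771]
step 0: P' = (I − K·H)·P̄ = [14554/3771 -11726/3771; -11726/3771 10486/3771]
step 1: x̄ = F·x = [44284/3771, -9961/1257]
step 1: P̄ = F·P·Fᵀ + Q = [223141/3771 -45664/1257; -45664/1257 12162/419]
step 1: y = z − H·x̄ = [18172/1257, 11711/3771]
step 1: S = H·P̄·Hᵀ + R = [60291/419 -31081/1257; -31081/1257 124318/3771]
step 1: K = P̄·Hᵀ·S⁻¹ = [-9777345/15582883 -13706378/15582883; 4748808/15582883 13830702/15582883]
step 1: x' = x̄ + K·y = [-918786/15582883, -11881709/15582883]
step 1: P' = (I − K·H)·P̄ = [67192054/15582883 -54155594/15582883; -54155594/15582883 47823850/15582883]

step 0: x' = [-11441/3771, 9961/3771], P' = [14554/3771 -11726/3771; -11726/3771 10486/3771]
step 1: x' = [-918786/15582883, -11881709/15582883], P' = [67192054/15582883 -54155594/15582883; -54155594/15582883 47823850/15582883]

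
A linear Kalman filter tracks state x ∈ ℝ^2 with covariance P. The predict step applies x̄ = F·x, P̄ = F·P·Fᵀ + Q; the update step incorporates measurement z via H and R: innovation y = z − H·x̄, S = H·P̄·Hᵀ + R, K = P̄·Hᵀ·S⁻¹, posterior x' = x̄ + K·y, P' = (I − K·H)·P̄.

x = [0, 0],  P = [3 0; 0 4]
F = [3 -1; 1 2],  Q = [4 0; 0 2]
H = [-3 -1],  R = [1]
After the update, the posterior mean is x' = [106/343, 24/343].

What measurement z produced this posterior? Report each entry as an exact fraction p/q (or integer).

x̄ = F·x = [0, 0]
P̄ = F·P·Fᵀ + Q = [35 1; 1 21]
S = H·P̄·Hᵀ + R = [343]
K = P̄·Hᵀ·S⁻¹ = [-106/343; -24/343]
x' − x̄ = [106/343, 24/343] = K·y
y = (KᵀK)⁻¹·Kᵀ·(x' − x̄) = [-1]
z = y + H·x̄ = [-1] + [0] = [-1]

z = [-1]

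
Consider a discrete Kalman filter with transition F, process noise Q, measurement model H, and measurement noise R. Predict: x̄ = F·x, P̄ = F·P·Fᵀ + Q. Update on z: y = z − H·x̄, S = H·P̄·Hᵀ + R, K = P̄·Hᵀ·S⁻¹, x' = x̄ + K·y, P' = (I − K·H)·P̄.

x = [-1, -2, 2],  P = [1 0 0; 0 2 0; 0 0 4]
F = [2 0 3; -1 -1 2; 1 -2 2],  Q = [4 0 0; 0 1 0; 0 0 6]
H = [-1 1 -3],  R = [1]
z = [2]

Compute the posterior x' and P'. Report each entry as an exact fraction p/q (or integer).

x̄ = F·x = [4, 7, 7]
P̄ = F·P·Fᵀ + Q = [44 22 26; 22 20 19; 26 19 31]
y = z − H·x̄ = [20]
S = H·P̄·Hᵀ + R = [342]
K = P̄·Hᵀ·S⁻¹ = [-50/171; -59/342; -50/171]
x' = x̄ + K·y = [-316/171, 607/171, 197/171]
P' = (I − K·H)·P̄ = [2524/171 812/171 -554/171; 812/171 3359/342 299/171; -554/171 299/171 301/171]

x' = [-316/171, 607/171, 197/171]
P' = [2524/171 812/171 -554/171; 812/171 3359/342 299/171; -554/171 299/171 301/171]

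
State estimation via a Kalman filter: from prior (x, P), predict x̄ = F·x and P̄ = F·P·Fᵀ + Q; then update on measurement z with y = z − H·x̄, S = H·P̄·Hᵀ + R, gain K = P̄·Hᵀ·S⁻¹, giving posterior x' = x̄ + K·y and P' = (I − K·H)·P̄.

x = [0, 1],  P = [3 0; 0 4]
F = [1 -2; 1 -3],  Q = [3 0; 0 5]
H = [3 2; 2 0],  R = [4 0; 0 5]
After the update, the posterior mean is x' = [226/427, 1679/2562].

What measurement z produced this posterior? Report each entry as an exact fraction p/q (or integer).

x̄ = F·x = [-2, -3]
P̄ = F·P·Fᵀ + Q = [22 27; 27 44]
S = H·P̄·Hᵀ + R = [702 240; 240 93]
K = P̄·Hᵀ·S⁻¹ = [100/1281 116/427; 919/2562 -442/1281]
x' − x̄ = [1080/427, 9365/2562] = K·y
y = (KᵀK)⁻¹·Kᵀ·(x' − x̄) = [15, 5]
z = y + H·x̄ = [15, 5] + [-12, -4] = [3, 1]

z = [3, 1]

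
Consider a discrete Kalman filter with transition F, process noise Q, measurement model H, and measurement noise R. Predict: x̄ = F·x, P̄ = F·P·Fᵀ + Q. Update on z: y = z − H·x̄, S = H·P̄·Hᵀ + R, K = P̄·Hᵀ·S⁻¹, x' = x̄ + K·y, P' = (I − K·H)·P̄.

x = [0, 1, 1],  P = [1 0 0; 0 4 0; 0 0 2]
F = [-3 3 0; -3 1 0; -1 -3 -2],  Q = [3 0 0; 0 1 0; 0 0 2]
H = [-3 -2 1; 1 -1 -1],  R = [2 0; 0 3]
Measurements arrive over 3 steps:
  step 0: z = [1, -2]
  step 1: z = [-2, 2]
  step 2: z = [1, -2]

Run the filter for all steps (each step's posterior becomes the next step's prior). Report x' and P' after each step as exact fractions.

step 0: x̄ = F·x = [3, 1, -5]
step 0: P̄ = F·P·Fᵀ + Q = [48 21 -33; 21 14 -9; -33 -9 47]
step 0: y = z − H·x̄ = [17, -9]
step 0: S = H·P̄·Hᵀ + R = [1023 -283; -283 118]
step 0: K = P̄·Hᵀ·S⁻¹ = [-8862/40625 -597/40625; -7272/40625 -11932/40625; -57/3125 -2017/3125]
step 0: x' = x̄ + K·y = [-23406/40625, 24389/40625, 1559/3125]
step 0: P' = (I − K·H)·P̄ = [45042/40625 -23523/40625 5412/3125; -23523/40625 32462/40625 -1553/3125; 5412/3125 -1553/3125 13016/3125]
step 1: x̄ = F·x = [28677/8125, 94607/40625, -18059/8125]
step 1: P̄ = F·P·Fᵀ + Q = [49713/1625 157008/8125 9804/1625; 157008/8125 619603/40625 62414/8125; 9804/1625 62414/8125 39732/1625]
step 1: y = z − H·x̄ = [628414/40625, -57823/40625]
step 1: S = H·P̄·Hᵀ + R = [21439987/40625 -1405059/40625; -1405059/40625 1541463/40625]
step 1: K = P̄·Hᵀ·S⁻¹ = [-30731811/127486178 -10422313/127486178; -43204137/254972356 -190906411/764917068; -8427213/127486178 -286112287/382458534]
step 1: x' = x̄ + K·y = [-10585729/127486178, 48123983/764917068, -833909131/382458534]
step 1: P' = (I − K·H)·P̄ = [65942829/63743089 -57013585/127486178 110083091/63743089; -57013585/127486178 505369025/764917068 -137365651/382458534; 110083091/63743089 -137365651/382458534 828100529/191229267]
step 2: x̄ = F·x = [111638357/254972356, 238667105/764917068, 44586013/10478316]
step 2: P̄ = F·P·Fᵀ + Q = [6707455047/254972356 4247636909/254972356 24417817/3492772; 4247636909/254972356 10444600685/764917068 90364765/10478316; 24417817/3492772 90364765/10478316 274709609/10478316]
step 2: y = z − H·x̄ = [-167963743/127486178, 542898949/254972356]
step 2: S = H·P̄·Hᵀ + R = [28242227534/63743089 -3133691541/127486178; -3133691541/127486178 9975982959/254972356]
step 2: K = P̄·Hᵀ·S⁻¹ = [-114810648702/473992923425 -119843413463/1421978770275; -3200874843/18959716937 -14201930371/56879150811; -32699649933/473992923425 -1073805014327/1421978770275]
step 2: x' = x̄ + K·y = [821221058734/1421978770275, 53121050/18959716937, 1297825281387/473992923425]
step 2: P' = (I − K·H)·P̄ = [491755016446/473992923425 -8453937627/18959716937 822946870584/473992923425; -8453937627/18959716937 37511555311/56879150811 -20267577079/56879150811; 822946870584/473992923425 -20267577079/56879150811 6196945081708/1421978770275]

step 0: x' = [-23406/40625, 24389/40625, 1559/3125], P' = [45042/40625 -23523/40625 5412/3125; -23523/40625 32462/40625 -1553/3125; 5412/3125 -1553/3125 13016/3125]
step 1: x' = [-10585729/127486178, 48123983/764917068, -833909131/382458534], P' = [65942829/63743089 -57013585/127486178 110083091/63743089; -57013585/127486178 505369025/764917068 -137365651/382458534; 110083091/63743089 -137365651/382458534 828100529/191229267]
step 2: x' = [821221058734/1421978770275, 53121050/18959716937, 1297825281387/473992923425], P' = [491755016446/473992923425 -8453937627/18959716937 822946870584/473992923425; -8453937627/18959716937 37511555311/56879150811 -20267577079/56879150811; 822946870584/473992923425 -20267577079/56879150811 6196945081708/1421978770275]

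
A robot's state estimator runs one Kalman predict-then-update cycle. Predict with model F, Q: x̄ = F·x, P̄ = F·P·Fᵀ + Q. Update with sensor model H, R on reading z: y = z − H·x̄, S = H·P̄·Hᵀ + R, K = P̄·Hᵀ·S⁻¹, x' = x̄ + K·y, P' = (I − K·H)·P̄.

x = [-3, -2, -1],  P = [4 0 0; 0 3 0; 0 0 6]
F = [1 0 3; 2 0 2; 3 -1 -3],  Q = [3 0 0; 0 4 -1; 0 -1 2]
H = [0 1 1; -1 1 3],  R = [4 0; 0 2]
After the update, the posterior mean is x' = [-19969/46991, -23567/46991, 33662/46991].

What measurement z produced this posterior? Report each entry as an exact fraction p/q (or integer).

z = [1, 2]

x̄ = F·x = [-6, -8, -4]
P̄ = F·P·Fᵀ + Q = [61 44 -42; 44 44 -13; -42 -13 95]
S = H·P̄·Hᵀ + R = [117 275; 275 1048]
K = P̄·Hᵀ·S⁻¹ = [41421/46991 -17281/46991; 43213/46991 -13088/46991; -414/46991 14188/46991]
x' − x̄ = [261977/46991, 352361/46991, 221626/46991] = K·y
y = (KᵀK)⁻¹·Kᵀ·(x' − x̄) = [13, 16]
z = y + H·x̄ = [13, 16] + [-12, -14] = [1, 2]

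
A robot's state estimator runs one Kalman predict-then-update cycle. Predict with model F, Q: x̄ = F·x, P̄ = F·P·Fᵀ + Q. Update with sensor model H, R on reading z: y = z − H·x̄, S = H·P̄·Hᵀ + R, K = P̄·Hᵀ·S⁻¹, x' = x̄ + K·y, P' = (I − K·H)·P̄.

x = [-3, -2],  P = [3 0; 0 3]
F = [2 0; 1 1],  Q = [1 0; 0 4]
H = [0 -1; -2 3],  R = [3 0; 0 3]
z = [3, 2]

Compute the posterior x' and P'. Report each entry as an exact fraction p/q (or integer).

x' = [-3646/625, -2043/625]
P' = [2937/625 1746/625; 1746/625 1218/625]

x̄ = F·x = [-6, -5]
P̄ = F·P·Fᵀ + Q = [13 6; 6 10]
y = z − H·x̄ = [-2, 5]
S = H·P̄·Hᵀ + R = [13 -18; -18 73]
K = P̄·Hᵀ·S⁻¹ = [-582/625 -212/625; -406/625 54/625]
x' = x̄ + K·y = [-3646/625, -2043/625]
P' = (I − K·H)·P̄ = [2937/625 1746/625; 1746/625 1218/625]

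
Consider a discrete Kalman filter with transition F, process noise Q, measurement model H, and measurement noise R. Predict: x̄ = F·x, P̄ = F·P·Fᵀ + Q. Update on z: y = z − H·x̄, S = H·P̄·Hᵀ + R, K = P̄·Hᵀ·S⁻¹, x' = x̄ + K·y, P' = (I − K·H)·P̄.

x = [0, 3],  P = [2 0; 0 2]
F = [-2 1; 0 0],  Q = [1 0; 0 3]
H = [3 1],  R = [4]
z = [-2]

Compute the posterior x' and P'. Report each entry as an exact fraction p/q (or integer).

x̄ = F·x = [3, 0]
P̄ = F·P·Fᵀ + Q = [11 0; 0 3]
y = z − H·x̄ = [-11]
S = H·P̄·Hᵀ + R = [106]
K = P̄·Hᵀ·S⁻¹ = [33/106; 3/106]
x' = x̄ + K·y = [-45/106, -33/106]
P' = (I − K·H)·P̄ = [77/106 -99/106; -99/106 309/106]

x' = [-45/106, -33/106]
P' = [77/106 -99/106; -99/106 309/106]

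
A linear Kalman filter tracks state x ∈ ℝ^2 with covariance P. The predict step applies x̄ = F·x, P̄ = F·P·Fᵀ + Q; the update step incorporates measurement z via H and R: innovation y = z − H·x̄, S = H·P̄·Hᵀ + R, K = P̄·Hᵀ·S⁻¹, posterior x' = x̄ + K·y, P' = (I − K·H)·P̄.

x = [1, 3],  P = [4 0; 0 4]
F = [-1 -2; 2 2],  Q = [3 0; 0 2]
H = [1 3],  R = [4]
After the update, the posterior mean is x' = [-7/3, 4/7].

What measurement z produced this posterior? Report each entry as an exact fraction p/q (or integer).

x̄ = F·x = [-7, 8]
P̄ = F·P·Fᵀ + Q = [23 -24; -24 34]
S = H·P̄·Hᵀ + R = [189]
K = P̄·Hᵀ·S⁻¹ = [-7/27; 26/63]
x' − x̄ = [14/3, -52/7] = K·y
y = (KᵀK)⁻¹·Kᵀ·(x' − x̄) = [-18]
z = y + H·x̄ = [-18] + [17] = [-1]

z = [-1]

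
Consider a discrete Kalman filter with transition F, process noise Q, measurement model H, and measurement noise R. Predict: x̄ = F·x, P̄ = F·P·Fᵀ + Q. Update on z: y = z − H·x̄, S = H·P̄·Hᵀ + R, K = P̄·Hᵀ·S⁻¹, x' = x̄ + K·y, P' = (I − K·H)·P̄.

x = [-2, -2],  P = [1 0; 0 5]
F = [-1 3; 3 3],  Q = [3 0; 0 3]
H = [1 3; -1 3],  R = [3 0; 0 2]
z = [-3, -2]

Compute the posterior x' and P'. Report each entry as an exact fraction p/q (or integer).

x̄ = F·x = [-4, -12]
P̄ = F·P·Fᵀ + Q = [49 42; 42 57]
y = z − H·x̄ = [37, 30]
S = H·P̄·Hᵀ + R = [817 464; 464 312]
K = P̄·Hᵀ·S⁻¹ = [2359/4951 -18291/39608; 825/4951 6561/39608]
x' = x̄ + K·y = [-4449/19804, -17133/19804]
P' = (I − K·H)·P̄ = [46599/39608 3339/39608; 3339/39608 5487/39608]

x' = [-4449/19804, -17133/19804]
P' = [46599/39608 3339/39608; 3339/39608 5487/39608]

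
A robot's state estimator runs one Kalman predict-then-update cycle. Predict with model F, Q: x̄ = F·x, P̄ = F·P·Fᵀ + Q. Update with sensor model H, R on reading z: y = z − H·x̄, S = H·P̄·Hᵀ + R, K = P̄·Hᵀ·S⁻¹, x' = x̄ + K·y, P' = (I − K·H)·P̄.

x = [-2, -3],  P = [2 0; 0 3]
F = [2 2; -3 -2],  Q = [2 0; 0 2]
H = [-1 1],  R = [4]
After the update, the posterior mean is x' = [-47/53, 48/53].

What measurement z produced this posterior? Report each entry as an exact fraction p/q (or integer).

x̄ = F·x = [-10, 12]
P̄ = F·P·Fᵀ + Q = [22 -24; -24 32]
S = H·P̄·Hᵀ + R = [106]
K = P̄·Hᵀ·S⁻¹ = [-23/53; 28/53]
x' − x̄ = [483/53, -588/53] = K·y
y = (KᵀK)⁻¹·Kᵀ·(x' − x̄) = [-21]
z = y + H·x̄ = [-21] + [22] = [1]

z = [1]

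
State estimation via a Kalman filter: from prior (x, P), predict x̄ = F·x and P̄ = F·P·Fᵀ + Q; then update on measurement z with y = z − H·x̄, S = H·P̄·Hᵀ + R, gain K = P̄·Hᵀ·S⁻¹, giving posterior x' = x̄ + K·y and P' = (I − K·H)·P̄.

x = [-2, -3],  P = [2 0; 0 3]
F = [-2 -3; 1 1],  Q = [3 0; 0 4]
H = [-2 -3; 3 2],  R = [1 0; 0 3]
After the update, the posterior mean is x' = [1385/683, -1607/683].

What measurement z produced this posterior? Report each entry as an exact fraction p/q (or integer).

x̄ = F·x = [13, -5]
P̄ = F·P·Fᵀ + Q = [38 -13; -13 9]
S = H·P̄·Hᵀ + R = [78 -113; -113 225]
K = P̄·Hᵀ·S⁻¹ = [1619/4781 2683/4781; -2598/4781 -1751/4781]
x' − x̄ = [-7494/683, 1808/683] = K·y
y = (KᵀK)⁻¹·Kᵀ·(x' − x̄) = [14, -28]
z = y + H·x̄ = [14, -28] + [-11, 29] = [3, 1]

z = [3, 1]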